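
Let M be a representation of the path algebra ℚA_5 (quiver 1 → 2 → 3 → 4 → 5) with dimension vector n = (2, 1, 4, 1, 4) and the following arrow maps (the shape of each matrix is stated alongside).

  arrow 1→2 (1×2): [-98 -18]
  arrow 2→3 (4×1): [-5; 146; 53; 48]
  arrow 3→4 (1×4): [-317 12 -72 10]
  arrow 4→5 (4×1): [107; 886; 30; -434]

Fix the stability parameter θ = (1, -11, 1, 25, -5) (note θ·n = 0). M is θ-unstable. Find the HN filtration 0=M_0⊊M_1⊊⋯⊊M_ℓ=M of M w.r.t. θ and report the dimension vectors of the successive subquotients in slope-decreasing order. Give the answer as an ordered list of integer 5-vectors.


Barcode: M ≅ I[1,1], I[1,5], I[3,3]^3, I[5,5]^3. HN layers by μ_θ (3 steps, strictly decreasing):
  μ^(1)=10; μ^(2)=1; μ^(3)=-5

((0, 0, 0, 1, 1); (1, 0, 4, 0, 0); (1, 1, 0, 0, 3))


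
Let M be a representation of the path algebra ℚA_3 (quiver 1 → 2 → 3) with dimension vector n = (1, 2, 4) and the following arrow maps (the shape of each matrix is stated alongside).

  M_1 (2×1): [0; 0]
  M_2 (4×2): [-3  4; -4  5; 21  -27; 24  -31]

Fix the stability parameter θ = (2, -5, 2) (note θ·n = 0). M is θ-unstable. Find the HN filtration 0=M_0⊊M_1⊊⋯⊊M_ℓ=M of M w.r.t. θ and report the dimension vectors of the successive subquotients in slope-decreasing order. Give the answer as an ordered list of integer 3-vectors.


Barcode: M ≅ I[1,1], I[2,3]^2, I[3,3]^2. HN layers by μ_θ (2 steps, strictly decreasing):
  μ^(1)=2; μ^(2)=-5

((1, 0, 4); (0, 2, 0))


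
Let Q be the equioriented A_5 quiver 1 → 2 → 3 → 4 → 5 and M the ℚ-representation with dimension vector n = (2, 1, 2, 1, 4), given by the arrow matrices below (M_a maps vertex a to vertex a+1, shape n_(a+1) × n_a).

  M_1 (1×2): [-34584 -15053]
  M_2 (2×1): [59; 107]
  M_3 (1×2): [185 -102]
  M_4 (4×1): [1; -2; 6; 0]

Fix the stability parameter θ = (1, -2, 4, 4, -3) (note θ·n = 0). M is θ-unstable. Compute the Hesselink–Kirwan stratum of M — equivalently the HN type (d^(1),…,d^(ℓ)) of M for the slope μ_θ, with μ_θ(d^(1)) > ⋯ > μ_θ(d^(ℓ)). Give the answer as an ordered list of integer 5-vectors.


Barcode: M ≅ I[1,1], I[1,5], I[3,3], I[5,5]^3. HN layers by μ_θ (5 steps, strictly decreasing):
  μ^(1)=4; μ^(2)=5/3; μ^(3)=1; μ^(4)=-1/2; μ^(5)=-3

((0, 0, 1, 0, 0); (0, 0, 1, 1, 1); (1, 0, 0, 0, 0); (1, 1, 0, 0, 0); (0, 0, 0, 0, 3))


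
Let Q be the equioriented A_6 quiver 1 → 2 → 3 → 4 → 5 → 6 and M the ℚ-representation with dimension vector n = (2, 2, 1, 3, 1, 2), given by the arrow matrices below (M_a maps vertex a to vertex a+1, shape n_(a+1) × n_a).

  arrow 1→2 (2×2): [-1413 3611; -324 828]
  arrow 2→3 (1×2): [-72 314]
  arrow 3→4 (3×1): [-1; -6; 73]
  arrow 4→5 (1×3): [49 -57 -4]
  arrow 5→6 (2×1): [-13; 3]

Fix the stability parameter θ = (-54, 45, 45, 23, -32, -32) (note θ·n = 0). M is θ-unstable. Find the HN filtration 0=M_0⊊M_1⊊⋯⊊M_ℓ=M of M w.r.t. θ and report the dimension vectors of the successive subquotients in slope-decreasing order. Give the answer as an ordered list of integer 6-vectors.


Barcode: M ≅ I[1,1], I[1,2], I[2,6], I[4,4]^2, I[6,6]. HN layers by μ_θ (5 steps, strictly decreasing):
  μ^(1)=45; μ^(2)=23; μ^(3)=49/5; μ^(4)=-32; μ^(5)=-54

((0, 1, 0, 0, 0, 0); (0, 0, 0, 2, 0, 0); (0, 1, 1, 1, 1, 1); (0, 0, 0, 0, 0, 1); (2, 0, 0, 0, 0, 0))


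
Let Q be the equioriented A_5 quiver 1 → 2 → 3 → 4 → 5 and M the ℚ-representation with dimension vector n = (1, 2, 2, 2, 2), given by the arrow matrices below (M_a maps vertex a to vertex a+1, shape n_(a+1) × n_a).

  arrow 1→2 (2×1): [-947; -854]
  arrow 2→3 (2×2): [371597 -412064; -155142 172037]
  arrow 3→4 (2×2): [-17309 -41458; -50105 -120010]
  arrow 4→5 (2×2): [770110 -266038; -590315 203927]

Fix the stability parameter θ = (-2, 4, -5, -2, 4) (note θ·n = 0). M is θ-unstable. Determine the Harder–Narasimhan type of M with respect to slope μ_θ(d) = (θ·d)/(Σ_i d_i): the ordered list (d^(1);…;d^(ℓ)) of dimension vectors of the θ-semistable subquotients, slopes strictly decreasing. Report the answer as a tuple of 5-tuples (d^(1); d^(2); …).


Via rank(M_{q-1}∘⋯∘M_p): M ≅ I[1,4], I[2,3], I[4,5], I[5,5].
μ_θ-semistable layers: μ^(1)=4; μ^(2)=-1/2; μ^(3)=-1; μ^(4)=-2

((0, 0, 0, 0, 2); (0, 1, 1, 0, 0); (0, 1, 1, 1, 0); (1, 0, 0, 1, 0))


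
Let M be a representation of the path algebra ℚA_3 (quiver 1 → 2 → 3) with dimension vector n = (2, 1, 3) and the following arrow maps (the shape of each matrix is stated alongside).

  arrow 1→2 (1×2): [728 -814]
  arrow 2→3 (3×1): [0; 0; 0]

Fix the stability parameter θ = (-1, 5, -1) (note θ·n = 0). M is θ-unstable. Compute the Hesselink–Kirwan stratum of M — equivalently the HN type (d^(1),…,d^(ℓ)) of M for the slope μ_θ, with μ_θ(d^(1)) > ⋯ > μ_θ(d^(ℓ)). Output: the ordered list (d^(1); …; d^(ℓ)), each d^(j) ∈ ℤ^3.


Via rank(M_{q-1}∘⋯∘M_p): M ≅ I[1,1], I[1,2], I[3,3]^3.
μ_θ-semistable layers: μ^(1)=5; μ^(2)=-1

((0, 1, 0); (2, 0, 3))


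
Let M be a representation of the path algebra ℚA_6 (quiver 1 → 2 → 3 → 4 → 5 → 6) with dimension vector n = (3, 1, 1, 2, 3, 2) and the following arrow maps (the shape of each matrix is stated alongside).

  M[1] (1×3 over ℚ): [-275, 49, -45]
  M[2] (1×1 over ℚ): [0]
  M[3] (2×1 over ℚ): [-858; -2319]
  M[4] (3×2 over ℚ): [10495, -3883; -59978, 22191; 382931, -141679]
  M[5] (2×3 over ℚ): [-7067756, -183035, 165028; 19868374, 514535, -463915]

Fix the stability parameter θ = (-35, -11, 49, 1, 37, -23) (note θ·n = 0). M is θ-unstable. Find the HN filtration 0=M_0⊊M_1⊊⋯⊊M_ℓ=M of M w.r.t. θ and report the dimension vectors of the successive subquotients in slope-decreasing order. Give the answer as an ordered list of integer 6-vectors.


Via rank(M_{q-1}∘⋯∘M_p): M ≅ I[1,1]^2, I[1,2], I[3,6], I[4,6], I[5,5].
μ_θ-semistable layers: μ^(1)=37; μ^(2)=16; μ^(3)=7; μ^(4)=1; μ^(5)=-11; μ^(6)=-35

((0, 0, 0, 0, 1, 0); (0, 0, 1, 1, 1, 1); (0, 0, 0, 0, 1, 1); (0, 0, 0, 1, 0, 0); (0, 1, 0, 0, 0, 0); (3, 0, 0, 0, 0, 0))


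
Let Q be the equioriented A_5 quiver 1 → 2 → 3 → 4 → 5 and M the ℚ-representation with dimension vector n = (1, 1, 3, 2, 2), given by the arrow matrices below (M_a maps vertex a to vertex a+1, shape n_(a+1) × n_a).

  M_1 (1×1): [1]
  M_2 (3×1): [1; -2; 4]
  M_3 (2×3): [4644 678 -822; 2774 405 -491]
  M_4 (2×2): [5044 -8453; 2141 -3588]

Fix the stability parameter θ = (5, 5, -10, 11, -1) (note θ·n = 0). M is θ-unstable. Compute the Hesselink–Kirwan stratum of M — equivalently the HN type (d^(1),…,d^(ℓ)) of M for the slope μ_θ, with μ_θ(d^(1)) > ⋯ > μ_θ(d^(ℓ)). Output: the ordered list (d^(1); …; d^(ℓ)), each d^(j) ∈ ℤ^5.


Barcode: M ≅ I[1,3], I[3,5]^2. HN layers by μ_θ (3 steps, strictly decreasing):
  μ^(1)=5; μ^(2)=0; μ^(3)=-10

((0, 0, 0, 2, 2); (1, 1, 1, 0, 0); (0, 0, 2, 0, 0))


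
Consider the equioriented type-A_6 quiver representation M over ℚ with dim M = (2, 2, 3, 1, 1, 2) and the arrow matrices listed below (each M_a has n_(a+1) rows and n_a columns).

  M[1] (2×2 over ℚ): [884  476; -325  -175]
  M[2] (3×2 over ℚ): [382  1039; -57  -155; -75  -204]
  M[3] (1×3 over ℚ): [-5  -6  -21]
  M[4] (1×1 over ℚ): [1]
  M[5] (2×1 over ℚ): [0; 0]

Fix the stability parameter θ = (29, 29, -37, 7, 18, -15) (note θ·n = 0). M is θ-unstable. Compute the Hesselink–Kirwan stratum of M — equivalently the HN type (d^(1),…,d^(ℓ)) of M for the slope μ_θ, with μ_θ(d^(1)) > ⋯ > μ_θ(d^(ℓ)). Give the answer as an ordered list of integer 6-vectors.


Interval decomposition of M: I[1,1], I[1,5], I[2,3], I[3,3], I[6,6]^2.
HN type (ℓ=6): μ^(1)=29; μ^(2)=18; μ^(3)=7; μ^(4)=-4; μ^(5)=-15; μ^(6)=-37

((1, 0, 0, 0, 0, 0); (0, 0, 0, 0, 1, 0); (1, 1, 1, 1, 0, 0); (0, 1, 1, 0, 0, 0); (0, 0, 0, 0, 0, 2); (0, 0, 1, 0, 0, 0))


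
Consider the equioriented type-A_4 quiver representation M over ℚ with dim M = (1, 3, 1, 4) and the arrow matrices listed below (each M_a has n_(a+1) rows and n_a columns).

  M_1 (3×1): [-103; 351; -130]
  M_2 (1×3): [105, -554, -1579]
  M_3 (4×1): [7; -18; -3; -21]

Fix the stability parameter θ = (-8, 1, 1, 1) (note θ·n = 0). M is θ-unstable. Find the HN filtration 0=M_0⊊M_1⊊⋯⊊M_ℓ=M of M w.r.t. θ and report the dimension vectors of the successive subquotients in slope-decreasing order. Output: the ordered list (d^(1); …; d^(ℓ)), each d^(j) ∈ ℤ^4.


Via rank(M_{q-1}∘⋯∘M_p): M ≅ I[1,4], I[2,2]^2, I[4,4]^3.
μ_θ-semistable layers: μ^(1)=1; μ^(2)=-8

((0, 3, 1, 4); (1, 0, 0, 0))


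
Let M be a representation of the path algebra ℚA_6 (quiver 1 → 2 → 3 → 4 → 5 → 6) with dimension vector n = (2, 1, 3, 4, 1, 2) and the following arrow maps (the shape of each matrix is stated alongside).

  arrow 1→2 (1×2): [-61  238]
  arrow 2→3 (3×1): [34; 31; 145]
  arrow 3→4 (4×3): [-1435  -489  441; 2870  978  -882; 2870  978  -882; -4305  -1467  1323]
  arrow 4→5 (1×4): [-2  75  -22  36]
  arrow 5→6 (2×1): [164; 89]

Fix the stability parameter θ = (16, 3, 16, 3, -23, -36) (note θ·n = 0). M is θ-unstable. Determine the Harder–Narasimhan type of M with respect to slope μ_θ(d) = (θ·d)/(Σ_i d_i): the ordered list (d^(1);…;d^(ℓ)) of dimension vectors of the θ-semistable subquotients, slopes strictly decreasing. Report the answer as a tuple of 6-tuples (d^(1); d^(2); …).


Interval decomposition of M: I[1,1], I[1,4], I[3,3]^2, I[4,4]^2, I[4,6], I[6,6].
HN type (ℓ=5): μ^(1)=16; μ^(2)=19/2; μ^(3)=3; μ^(4)=-56/3; μ^(5)=-36

((1, 0, 2, 0, 0, 0); (1, 1, 1, 1, 0, 0); (0, 0, 0, 2, 0, 0); (0, 0, 0, 1, 1, 1); (0, 0, 0, 0, 0, 1))


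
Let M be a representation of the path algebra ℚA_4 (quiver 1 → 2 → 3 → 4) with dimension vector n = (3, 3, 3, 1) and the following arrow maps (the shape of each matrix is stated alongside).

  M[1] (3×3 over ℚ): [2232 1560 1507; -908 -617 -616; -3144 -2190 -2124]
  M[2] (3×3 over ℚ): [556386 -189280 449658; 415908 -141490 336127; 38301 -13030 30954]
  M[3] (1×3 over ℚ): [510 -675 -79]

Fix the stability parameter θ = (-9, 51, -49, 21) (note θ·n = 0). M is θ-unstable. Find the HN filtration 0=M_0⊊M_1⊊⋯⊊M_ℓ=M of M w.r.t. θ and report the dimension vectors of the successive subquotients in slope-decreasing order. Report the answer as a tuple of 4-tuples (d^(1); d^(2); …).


Via rank(M_{q-1}∘⋯∘M_p): M ≅ I[1,1], I[1,2], I[1,4], I[2,3], I[3,3].
μ_θ-semistable layers: μ^(1)=51; μ^(2)=21; μ^(3)=1; μ^(4)=-9; μ^(5)=-49

((0, 1, 0, 0); (0, 0, 0, 1); (0, 2, 2, 0); (3, 0, 0, 0); (0, 0, 1, 0))


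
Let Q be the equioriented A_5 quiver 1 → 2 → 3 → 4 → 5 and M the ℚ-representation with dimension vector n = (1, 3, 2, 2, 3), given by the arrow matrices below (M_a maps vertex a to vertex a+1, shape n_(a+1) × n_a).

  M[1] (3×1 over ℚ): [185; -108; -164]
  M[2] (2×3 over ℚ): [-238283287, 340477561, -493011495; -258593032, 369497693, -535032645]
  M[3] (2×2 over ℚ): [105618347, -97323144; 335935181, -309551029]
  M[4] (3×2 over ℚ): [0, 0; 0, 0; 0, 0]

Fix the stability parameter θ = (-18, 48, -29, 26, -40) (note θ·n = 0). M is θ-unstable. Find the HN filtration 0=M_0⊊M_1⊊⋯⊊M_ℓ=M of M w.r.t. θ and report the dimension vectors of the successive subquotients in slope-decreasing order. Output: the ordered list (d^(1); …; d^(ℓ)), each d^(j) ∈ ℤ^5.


Interval decomposition of M: I[1,4], I[2,2], I[2,4], I[5,5]^3.
HN type (ℓ=5): μ^(1)=48; μ^(2)=26; μ^(3)=19/2; μ^(4)=-18; μ^(5)=-40

((0, 1, 0, 0, 0); (0, 0, 0, 2, 0); (0, 2, 2, 0, 0); (1, 0, 0, 0, 0); (0, 0, 0, 0, 3))


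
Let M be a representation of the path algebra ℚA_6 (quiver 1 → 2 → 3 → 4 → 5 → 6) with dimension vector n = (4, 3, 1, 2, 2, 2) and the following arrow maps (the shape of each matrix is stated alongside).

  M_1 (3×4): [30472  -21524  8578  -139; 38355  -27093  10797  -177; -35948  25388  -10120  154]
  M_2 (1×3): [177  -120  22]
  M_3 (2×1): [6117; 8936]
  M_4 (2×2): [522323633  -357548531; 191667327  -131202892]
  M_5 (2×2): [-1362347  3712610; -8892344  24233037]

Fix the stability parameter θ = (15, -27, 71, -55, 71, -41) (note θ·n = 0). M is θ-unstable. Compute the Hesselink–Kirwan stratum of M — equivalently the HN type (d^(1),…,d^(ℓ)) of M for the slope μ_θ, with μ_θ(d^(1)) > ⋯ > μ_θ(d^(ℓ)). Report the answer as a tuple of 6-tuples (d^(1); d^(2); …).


Interval decomposition of M: I[1,1]^2, I[1,2], I[1,6], I[2,2], I[4,6].
HN type (ℓ=5): μ^(1)=15; μ^(2)=8; μ^(3)=-6; μ^(4)=-27; μ^(5)=-55

((2, 0, 0, 0, 2, 2); (0, 0, 1, 1, 0, 0); (2, 2, 0, 0, 0, 0); (0, 1, 0, 0, 0, 0); (0, 0, 0, 1, 0, 0))


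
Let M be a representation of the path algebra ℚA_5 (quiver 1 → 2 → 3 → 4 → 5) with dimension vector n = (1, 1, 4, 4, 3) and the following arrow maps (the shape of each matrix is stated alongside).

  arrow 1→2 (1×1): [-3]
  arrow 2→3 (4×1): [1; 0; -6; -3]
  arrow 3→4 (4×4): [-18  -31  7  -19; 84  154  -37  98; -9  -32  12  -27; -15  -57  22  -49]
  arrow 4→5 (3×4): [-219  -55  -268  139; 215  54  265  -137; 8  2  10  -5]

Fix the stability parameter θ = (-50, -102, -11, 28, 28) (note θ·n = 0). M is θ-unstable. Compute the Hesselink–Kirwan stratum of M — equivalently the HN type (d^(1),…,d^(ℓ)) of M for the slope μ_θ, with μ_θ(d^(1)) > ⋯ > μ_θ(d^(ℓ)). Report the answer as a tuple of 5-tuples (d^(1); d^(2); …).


Via rank(M_{q-1}∘⋯∘M_p): M ≅ I[1,5], I[3,4], I[3,5]^2.
μ_θ-semistable layers: μ^(1)=28; μ^(2)=-11; μ^(3)=-76

((0, 0, 0, 4, 3); (0, 0, 4, 0, 0); (1, 1, 0, 0, 0))


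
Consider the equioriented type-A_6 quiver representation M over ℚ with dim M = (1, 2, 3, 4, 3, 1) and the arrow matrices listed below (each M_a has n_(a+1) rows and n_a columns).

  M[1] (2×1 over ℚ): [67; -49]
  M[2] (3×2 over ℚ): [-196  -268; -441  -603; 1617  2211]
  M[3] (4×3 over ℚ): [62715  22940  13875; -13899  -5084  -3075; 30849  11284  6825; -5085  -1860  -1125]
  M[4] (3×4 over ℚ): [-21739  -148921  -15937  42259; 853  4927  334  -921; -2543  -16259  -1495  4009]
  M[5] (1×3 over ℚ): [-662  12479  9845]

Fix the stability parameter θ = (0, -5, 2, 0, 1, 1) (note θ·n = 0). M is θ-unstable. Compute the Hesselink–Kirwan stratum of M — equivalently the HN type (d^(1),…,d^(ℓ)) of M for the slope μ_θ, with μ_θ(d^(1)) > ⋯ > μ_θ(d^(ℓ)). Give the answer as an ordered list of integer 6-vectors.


Interval decomposition of M: I[1,2], I[2,6], I[3,3]^2, I[4,4], I[4,5]^2.
HN type (ℓ=5): μ^(1)=2; μ^(2)=1; μ^(3)=0; μ^(4)=-5/2; μ^(5)=-5

((0, 0, 2, 0, 0, 0); (0, 0, 1, 1, 3, 1); (0, 0, 0, 3, 0, 0); (1, 1, 0, 0, 0, 0); (0, 1, 0, 0, 0, 0))


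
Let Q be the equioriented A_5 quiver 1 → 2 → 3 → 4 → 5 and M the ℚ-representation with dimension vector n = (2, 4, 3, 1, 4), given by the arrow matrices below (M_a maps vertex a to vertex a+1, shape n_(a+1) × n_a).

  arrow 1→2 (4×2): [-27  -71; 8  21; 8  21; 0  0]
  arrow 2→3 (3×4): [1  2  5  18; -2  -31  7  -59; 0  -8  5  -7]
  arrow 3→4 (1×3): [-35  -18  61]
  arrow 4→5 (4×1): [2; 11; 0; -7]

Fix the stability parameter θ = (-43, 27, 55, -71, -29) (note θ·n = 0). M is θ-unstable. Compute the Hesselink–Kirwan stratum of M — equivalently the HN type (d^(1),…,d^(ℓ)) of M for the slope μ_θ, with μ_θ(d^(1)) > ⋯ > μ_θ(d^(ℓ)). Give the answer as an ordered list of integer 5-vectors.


Via rank(M_{q-1}∘⋯∘M_p): M ≅ I[1,3], I[1,5], I[2,2], I[2,3], I[5,5]^3.
μ_θ-semistable layers: μ^(1)=55; μ^(2)=27; μ^(3)=-9/2; μ^(4)=-29; μ^(5)=-43

((0, 0, 2, 0, 0); (0, 3, 0, 0, 0); (0, 1, 1, 1, 1); (0, 0, 0, 0, 3); (2, 0, 0, 0, 0))


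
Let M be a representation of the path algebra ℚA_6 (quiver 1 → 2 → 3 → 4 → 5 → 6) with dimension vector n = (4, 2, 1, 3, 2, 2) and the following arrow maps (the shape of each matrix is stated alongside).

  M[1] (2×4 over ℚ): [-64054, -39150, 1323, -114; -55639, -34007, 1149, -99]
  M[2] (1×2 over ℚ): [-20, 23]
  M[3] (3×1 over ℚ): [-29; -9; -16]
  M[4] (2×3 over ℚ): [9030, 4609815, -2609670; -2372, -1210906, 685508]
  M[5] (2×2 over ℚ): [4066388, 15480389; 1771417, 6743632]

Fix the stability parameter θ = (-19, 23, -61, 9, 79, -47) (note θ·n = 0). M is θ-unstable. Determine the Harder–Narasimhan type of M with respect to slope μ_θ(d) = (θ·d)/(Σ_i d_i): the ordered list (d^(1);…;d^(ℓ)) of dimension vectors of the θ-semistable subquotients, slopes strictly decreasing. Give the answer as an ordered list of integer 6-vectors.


Interval decomposition of M: I[1,1]^2, I[1,2], I[1,6], I[4,4]^2, I[5,6].
HN type (ℓ=4): μ^(1)=23; μ^(2)=16; μ^(3)=9; μ^(4)=-19

((0, 1, 0, 0, 0, 0); (0, 0, 0, 0, 2, 2); (0, 0, 0, 3, 0, 0); (4, 1, 1, 0, 0, 0))


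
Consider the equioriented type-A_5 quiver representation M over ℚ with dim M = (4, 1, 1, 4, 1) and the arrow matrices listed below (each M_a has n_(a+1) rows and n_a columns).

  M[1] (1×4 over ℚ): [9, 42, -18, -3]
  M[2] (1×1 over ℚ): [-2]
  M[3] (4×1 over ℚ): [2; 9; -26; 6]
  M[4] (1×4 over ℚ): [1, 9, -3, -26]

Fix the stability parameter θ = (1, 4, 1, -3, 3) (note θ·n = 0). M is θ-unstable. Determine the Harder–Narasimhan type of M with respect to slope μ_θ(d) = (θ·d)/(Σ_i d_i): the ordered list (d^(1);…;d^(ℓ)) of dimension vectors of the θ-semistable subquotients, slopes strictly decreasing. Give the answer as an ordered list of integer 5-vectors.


Interval decomposition of M: I[1,1]^3, I[1,5], I[4,4]^3.
HN type (ℓ=4): μ^(1)=3; μ^(2)=1; μ^(3)=3/4; μ^(4)=-3

((0, 0, 0, 0, 1); (3, 0, 0, 0, 0); (1, 1, 1, 1, 0); (0, 0, 0, 3, 0))


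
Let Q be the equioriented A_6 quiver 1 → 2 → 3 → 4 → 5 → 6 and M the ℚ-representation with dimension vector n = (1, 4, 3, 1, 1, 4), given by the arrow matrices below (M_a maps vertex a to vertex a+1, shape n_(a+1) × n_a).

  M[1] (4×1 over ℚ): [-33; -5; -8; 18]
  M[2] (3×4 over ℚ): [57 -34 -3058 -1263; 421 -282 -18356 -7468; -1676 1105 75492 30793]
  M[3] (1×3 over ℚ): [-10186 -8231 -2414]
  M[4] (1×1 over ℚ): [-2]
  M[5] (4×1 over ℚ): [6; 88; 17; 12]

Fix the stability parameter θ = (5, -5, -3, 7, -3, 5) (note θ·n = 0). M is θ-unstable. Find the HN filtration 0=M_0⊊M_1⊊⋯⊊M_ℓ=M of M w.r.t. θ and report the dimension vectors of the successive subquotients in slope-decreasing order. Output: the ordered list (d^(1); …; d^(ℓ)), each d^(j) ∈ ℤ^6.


Barcode: M ≅ I[1,6], I[2,2], I[2,3]^2, I[6,6]^3. HN layers by μ_θ (5 steps, strictly decreasing):
  μ^(1)=5; μ^(2)=2; μ^(3)=-1; μ^(4)=-3; μ^(5)=-5

((0, 0, 0, 0, 0, 4); (0, 0, 0, 1, 1, 0); (1, 1, 1, 0, 0, 0); (0, 0, 2, 0, 0, 0); (0, 3, 0, 0, 0, 0))


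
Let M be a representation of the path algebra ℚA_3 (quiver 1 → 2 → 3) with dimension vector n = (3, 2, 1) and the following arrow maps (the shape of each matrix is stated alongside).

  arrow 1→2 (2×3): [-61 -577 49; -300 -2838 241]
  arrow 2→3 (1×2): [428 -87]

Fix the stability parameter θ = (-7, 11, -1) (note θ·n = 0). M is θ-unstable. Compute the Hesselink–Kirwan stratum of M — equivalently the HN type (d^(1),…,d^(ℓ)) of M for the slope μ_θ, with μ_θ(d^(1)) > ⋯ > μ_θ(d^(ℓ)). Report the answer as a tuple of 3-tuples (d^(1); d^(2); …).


Barcode: M ≅ I[1,1], I[1,2], I[1,3]. HN layers by μ_θ (3 steps, strictly decreasing):
  μ^(1)=11; μ^(2)=5; μ^(3)=-7

((0, 1, 0); (0, 1, 1); (3, 0, 0))


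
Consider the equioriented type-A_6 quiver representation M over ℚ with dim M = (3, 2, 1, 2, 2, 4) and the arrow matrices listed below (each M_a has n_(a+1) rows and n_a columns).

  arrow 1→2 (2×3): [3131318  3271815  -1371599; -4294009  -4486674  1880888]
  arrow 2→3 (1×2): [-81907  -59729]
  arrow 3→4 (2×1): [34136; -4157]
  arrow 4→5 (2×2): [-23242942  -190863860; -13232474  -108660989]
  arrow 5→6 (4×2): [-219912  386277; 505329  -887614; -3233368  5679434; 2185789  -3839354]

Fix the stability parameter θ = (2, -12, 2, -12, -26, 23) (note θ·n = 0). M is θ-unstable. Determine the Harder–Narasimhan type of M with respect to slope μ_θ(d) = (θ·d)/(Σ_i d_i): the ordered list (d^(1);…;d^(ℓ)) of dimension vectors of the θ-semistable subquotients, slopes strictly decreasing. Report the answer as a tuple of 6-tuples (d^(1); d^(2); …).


Interval decomposition of M: I[1,1], I[1,2], I[1,6], I[4,6], I[6,6]^2.
HN type (ℓ=5): μ^(1)=23; μ^(2)=2; μ^(3)=-5; μ^(4)=-46/5; μ^(5)=-19

((0, 0, 0, 0, 0, 4); (1, 0, 0, 0, 0, 0); (1, 1, 0, 0, 0, 0); (1, 1, 1, 1, 1, 0); (0, 0, 0, 1, 1, 0))


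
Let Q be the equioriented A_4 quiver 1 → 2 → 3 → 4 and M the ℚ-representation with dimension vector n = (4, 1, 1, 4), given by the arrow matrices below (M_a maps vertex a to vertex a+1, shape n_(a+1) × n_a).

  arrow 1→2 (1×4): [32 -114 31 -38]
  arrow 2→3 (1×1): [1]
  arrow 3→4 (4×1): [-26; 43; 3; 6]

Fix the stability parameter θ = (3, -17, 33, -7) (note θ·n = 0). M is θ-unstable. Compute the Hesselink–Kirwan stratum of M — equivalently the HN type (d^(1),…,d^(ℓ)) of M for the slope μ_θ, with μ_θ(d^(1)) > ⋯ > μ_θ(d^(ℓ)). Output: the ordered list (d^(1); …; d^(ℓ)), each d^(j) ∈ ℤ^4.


Barcode: M ≅ I[1,1]^3, I[1,4], I[4,4]^3. HN layers by μ_θ (3 steps, strictly decreasing):
  μ^(1)=13; μ^(2)=3; μ^(3)=-7

((0, 0, 1, 1); (3, 0, 0, 0); (1, 1, 0, 3))


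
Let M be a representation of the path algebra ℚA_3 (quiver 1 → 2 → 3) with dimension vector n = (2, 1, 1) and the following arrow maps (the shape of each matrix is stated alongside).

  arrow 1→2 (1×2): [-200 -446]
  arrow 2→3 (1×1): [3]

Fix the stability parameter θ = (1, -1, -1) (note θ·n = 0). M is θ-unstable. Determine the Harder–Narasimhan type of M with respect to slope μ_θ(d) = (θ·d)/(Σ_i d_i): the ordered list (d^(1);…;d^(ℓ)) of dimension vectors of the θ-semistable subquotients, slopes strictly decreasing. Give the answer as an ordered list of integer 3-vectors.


Interval decomposition of M: I[1,1], I[1,3].
HN type (ℓ=2): μ^(1)=1; μ^(2)=-1/3

((1, 0, 0); (1, 1, 1))


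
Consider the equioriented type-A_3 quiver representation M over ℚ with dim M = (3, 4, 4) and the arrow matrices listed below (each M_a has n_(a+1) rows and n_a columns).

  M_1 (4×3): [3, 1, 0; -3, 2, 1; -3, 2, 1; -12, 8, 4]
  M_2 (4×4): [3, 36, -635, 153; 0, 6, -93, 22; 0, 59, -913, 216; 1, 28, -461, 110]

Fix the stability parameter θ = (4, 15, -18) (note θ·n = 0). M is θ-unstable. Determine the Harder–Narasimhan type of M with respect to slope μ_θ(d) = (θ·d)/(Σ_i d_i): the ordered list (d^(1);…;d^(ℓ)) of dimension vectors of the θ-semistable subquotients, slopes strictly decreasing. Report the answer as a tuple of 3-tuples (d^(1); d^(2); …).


Via rank(M_{q-1}∘⋯∘M_p): M ≅ I[1,1], I[1,3]^2, I[2,3]^2.
μ_θ-semistable layers: μ^(1)=4; μ^(2)=1/3; μ^(3)=-3/2

((1, 0, 0); (2, 2, 2); (0, 2, 2))


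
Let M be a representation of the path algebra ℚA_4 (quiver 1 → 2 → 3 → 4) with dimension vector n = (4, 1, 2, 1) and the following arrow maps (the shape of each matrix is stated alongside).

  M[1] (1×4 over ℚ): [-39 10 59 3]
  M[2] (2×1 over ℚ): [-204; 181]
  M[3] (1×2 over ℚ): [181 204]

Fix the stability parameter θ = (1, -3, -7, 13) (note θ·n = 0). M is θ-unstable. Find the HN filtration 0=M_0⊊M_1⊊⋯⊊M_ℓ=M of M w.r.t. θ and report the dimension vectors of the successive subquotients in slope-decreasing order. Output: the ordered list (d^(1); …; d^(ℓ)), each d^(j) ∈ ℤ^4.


Barcode: M ≅ I[1,1]^3, I[1,3], I[3,4]. HN layers by μ_θ (4 steps, strictly decreasing):
  μ^(1)=13; μ^(2)=1; μ^(3)=-3; μ^(4)=-7

((0, 0, 0, 1); (3, 0, 0, 0); (1, 1, 1, 0); (0, 0, 1, 0))


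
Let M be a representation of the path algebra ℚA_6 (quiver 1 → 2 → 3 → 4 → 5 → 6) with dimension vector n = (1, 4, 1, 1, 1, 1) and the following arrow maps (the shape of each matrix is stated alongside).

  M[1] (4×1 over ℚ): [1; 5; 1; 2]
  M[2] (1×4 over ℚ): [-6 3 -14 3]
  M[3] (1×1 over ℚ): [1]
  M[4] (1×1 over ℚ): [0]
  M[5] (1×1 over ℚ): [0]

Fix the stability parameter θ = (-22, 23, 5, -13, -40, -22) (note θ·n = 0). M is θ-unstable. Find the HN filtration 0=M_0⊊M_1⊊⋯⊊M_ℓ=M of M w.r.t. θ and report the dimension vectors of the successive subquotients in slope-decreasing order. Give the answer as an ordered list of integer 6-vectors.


Barcode: M ≅ I[1,4], I[2,2]^3, I[5,5], I[6,6]. HN layers by μ_θ (4 steps, strictly decreasing):
  μ^(1)=23; μ^(2)=5; μ^(3)=-22; μ^(4)=-40

((0, 3, 0, 0, 0, 0); (0, 1, 1, 1, 0, 0); (1, 0, 0, 0, 0, 1); (0, 0, 0, 0, 1, 0))


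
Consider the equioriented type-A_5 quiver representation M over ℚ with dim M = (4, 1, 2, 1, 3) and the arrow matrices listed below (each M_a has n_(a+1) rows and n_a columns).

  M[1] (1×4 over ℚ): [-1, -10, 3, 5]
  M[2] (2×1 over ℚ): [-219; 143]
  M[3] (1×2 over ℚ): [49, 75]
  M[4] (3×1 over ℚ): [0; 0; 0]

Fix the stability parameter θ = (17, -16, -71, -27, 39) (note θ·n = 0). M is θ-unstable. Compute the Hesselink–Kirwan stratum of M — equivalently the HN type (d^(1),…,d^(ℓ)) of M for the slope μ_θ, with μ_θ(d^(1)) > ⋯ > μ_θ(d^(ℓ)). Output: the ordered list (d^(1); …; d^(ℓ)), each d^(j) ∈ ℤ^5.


Via rank(M_{q-1}∘⋯∘M_p): M ≅ I[1,1]^3, I[1,4], I[3,3], I[5,5]^3.
μ_θ-semistable layers: μ^(1)=39; μ^(2)=17; μ^(3)=-97/4; μ^(4)=-71

((0, 0, 0, 0, 3); (3, 0, 0, 0, 0); (1, 1, 1, 1, 0); (0, 0, 1, 0, 0))


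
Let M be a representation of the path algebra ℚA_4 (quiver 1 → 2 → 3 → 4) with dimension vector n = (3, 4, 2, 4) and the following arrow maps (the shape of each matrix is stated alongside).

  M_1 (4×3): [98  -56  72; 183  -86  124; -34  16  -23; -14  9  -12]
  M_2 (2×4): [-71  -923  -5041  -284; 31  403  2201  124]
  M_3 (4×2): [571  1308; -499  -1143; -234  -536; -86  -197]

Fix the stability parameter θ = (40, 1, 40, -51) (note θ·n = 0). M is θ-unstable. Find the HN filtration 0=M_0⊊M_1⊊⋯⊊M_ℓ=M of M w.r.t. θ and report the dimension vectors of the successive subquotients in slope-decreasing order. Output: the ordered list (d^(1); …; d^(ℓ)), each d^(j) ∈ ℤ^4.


Via rank(M_{q-1}∘⋯∘M_p): M ≅ I[1,2]^2, I[1,4], I[2,2], I[3,4], I[4,4]^2.
μ_θ-semistable layers: μ^(1)=41/2; μ^(2)=15/2; μ^(3)=1; μ^(4)=-11/2; μ^(5)=-51

((2, 2, 0, 0); (1, 1, 1, 1); (0, 1, 0, 0); (0, 0, 1, 1); (0, 0, 0, 2))


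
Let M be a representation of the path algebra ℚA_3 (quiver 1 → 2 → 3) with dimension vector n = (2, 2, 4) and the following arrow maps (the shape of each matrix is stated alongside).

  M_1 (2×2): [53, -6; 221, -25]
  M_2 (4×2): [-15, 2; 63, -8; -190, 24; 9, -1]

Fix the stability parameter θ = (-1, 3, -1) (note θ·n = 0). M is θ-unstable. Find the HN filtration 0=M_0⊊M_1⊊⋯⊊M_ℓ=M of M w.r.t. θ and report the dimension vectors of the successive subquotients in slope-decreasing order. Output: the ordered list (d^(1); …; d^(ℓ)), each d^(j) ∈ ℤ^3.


Barcode: M ≅ I[1,3]^2, I[3,3]^2. HN layers by μ_θ (2 steps, strictly decreasing):
  μ^(1)=1; μ^(2)=-1

((0, 2, 2); (2, 0, 2))


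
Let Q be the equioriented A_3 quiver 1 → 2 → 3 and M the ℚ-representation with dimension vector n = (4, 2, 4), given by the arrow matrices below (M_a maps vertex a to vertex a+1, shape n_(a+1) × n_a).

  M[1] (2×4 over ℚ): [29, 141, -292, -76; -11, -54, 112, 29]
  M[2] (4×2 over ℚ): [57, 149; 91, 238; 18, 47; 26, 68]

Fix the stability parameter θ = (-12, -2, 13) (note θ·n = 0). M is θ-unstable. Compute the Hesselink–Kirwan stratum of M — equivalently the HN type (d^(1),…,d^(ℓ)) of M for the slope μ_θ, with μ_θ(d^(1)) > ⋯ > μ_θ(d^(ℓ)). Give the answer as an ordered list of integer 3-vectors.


Barcode: M ≅ I[1,1]^2, I[1,3]^2, I[3,3]^2. HN layers by μ_θ (3 steps, strictly decreasing):
  μ^(1)=13; μ^(2)=-2; μ^(3)=-12

((0, 0, 4); (0, 2, 0); (4, 0, 0))


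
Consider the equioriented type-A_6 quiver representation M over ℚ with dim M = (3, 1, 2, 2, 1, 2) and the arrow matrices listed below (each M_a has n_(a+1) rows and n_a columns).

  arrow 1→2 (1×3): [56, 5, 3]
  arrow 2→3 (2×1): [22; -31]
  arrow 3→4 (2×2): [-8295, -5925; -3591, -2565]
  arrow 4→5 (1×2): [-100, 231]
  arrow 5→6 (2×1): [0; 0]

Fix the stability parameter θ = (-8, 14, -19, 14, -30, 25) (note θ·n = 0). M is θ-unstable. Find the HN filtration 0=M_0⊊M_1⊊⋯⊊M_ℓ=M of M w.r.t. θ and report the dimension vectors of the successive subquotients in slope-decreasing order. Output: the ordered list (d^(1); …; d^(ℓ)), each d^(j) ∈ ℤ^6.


Barcode: M ≅ I[1,1]^2, I[1,5], I[3,3], I[4,4], I[6,6]^2. HN layers by μ_θ (5 steps, strictly decreasing):
  μ^(1)=25; μ^(2)=14; μ^(3)=-21/4; μ^(4)=-8; μ^(5)=-19

((0, 0, 0, 0, 0, 2); (0, 0, 0, 1, 0, 0); (0, 1, 1, 1, 1, 0); (3, 0, 0, 0, 0, 0); (0, 0, 1, 0, 0, 0))


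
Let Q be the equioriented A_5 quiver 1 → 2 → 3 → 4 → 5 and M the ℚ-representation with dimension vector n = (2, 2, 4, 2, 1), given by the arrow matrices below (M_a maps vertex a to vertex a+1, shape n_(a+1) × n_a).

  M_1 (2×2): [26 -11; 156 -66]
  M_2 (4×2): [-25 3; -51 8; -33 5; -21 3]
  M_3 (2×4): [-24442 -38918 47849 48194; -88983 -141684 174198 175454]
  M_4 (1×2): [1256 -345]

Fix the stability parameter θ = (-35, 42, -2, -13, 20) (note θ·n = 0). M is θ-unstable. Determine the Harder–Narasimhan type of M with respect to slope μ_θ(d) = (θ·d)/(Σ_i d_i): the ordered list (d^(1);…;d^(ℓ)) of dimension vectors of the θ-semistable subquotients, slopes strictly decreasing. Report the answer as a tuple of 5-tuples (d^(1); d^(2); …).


Interval decomposition of M: I[1,1], I[1,5], I[2,3], I[3,3], I[3,4].
HN type (ℓ=5): μ^(1)=20; μ^(2)=9; μ^(3)=-2; μ^(4)=-15/2; μ^(5)=-35

((0, 1, 1, 0, 1); (0, 1, 1, 1, 0); (0, 0, 1, 0, 0); (0, 0, 1, 1, 0); (2, 0, 0, 0, 0))


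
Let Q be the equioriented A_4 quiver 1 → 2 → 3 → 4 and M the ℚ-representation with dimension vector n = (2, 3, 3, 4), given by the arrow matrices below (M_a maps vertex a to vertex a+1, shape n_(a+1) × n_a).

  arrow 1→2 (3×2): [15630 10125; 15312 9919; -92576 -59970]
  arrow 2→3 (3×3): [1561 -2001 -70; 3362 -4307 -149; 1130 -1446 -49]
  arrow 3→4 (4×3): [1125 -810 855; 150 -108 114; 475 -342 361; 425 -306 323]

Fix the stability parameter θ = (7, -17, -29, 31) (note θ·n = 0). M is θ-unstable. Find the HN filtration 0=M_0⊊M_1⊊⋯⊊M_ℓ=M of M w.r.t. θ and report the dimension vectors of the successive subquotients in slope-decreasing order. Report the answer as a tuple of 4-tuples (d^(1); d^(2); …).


Barcode: M ≅ I[1,3], I[1,4], I[2,3], I[4,4]^3. HN layers by μ_θ (3 steps, strictly decreasing):
  μ^(1)=31; μ^(2)=-13; μ^(3)=-23

((0, 0, 0, 4); (2, 2, 2, 0); (0, 1, 1, 0))


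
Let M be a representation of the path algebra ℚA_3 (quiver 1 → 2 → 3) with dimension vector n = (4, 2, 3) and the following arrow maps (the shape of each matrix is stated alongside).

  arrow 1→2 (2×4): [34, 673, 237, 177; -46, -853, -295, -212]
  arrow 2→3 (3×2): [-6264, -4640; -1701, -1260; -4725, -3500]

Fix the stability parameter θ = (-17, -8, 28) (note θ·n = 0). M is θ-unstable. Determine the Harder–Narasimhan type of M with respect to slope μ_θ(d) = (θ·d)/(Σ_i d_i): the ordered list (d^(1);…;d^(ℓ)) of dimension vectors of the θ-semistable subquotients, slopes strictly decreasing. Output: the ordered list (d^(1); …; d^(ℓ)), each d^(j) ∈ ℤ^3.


Barcode: M ≅ I[1,1]^2, I[1,2], I[1,3], I[3,3]^2. HN layers by μ_θ (3 steps, strictly decreasing):
  μ^(1)=28; μ^(2)=-8; μ^(3)=-17

((0, 0, 3); (0, 2, 0); (4, 0, 0))


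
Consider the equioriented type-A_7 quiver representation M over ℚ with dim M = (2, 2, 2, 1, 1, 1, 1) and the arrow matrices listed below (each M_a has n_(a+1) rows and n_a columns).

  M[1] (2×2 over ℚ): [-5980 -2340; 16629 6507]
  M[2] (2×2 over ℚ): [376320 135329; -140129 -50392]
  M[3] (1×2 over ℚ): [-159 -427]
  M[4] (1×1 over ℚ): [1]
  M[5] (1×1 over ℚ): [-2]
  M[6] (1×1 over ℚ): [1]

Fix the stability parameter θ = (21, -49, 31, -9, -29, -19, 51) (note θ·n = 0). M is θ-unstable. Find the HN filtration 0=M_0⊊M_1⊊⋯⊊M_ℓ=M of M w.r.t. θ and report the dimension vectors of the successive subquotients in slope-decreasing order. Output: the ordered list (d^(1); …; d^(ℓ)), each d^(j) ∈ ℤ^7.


Via rank(M_{q-1}∘⋯∘M_p): M ≅ I[1,1], I[1,7], I[2,3].
μ_θ-semistable layers: μ^(1)=51; μ^(2)=31; μ^(3)=21; μ^(4)=-13/2; μ^(5)=-14; μ^(6)=-49

((0, 0, 0, 0, 0, 0, 1); (0, 0, 1, 0, 0, 0, 0); (1, 0, 0, 0, 0, 0, 0); (0, 0, 1, 1, 1, 1, 0); (1, 1, 0, 0, 0, 0, 0); (0, 1, 0, 0, 0, 0, 0))


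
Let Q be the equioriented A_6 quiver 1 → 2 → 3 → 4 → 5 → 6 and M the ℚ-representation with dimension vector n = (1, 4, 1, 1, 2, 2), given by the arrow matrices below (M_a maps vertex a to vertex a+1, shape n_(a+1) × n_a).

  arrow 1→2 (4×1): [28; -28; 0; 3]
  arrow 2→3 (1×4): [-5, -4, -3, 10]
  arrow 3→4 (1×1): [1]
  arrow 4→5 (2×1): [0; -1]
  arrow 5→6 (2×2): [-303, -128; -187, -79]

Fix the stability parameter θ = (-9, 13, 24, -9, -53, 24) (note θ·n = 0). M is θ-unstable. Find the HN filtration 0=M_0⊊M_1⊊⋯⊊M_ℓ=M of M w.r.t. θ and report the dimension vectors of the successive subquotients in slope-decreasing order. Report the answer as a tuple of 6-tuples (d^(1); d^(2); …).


Via rank(M_{q-1}∘⋯∘M_p): M ≅ I[1,6], I[2,2]^3, I[5,6].
μ_θ-semistable layers: μ^(1)=24; μ^(2)=13; μ^(3)=-25/4; μ^(4)=-9; μ^(5)=-53

((0, 0, 0, 0, 0, 2); (0, 3, 0, 0, 0, 0); (0, 1, 1, 1, 1, 0); (1, 0, 0, 0, 0, 0); (0, 0, 0, 0, 1, 0))


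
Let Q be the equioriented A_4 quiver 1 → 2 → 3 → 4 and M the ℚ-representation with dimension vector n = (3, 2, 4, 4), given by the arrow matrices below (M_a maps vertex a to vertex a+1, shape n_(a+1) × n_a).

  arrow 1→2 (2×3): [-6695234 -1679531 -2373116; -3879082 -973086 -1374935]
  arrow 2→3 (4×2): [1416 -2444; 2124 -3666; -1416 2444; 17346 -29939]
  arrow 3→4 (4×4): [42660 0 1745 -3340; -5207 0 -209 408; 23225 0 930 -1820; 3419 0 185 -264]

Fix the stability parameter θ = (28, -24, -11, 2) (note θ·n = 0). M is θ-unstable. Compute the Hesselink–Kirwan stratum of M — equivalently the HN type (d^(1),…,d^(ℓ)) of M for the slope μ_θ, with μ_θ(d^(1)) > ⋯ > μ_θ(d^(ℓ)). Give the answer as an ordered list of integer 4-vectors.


Via rank(M_{q-1}∘⋯∘M_p): M ≅ I[1,1], I[1,2], I[1,3], I[3,3], I[3,4]^2, I[4,4]^2.
μ_θ-semistable layers: μ^(1)=28; μ^(2)=2; μ^(3)=-7/3; μ^(4)=-11

((1, 0, 0, 0); (1, 1, 0, 4); (1, 1, 1, 0); (0, 0, 3, 0))


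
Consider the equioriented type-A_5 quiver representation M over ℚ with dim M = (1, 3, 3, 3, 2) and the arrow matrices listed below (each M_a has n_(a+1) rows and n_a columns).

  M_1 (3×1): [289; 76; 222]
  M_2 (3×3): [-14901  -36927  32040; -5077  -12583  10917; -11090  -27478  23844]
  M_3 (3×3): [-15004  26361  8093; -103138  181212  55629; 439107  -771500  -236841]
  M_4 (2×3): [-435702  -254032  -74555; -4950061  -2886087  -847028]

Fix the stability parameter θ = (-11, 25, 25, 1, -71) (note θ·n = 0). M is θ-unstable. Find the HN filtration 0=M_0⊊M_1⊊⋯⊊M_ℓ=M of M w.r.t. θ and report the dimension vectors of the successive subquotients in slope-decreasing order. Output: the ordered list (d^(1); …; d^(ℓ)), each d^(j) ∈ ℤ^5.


Interval decomposition of M: I[1,5], I[2,2], I[2,5], I[3,4].
HN type (ℓ=4): μ^(1)=25; μ^(2)=13; μ^(3)=-5; μ^(4)=-11

((0, 1, 0, 0, 0); (0, 0, 1, 1, 0); (0, 2, 2, 2, 2); (1, 0, 0, 0, 0))


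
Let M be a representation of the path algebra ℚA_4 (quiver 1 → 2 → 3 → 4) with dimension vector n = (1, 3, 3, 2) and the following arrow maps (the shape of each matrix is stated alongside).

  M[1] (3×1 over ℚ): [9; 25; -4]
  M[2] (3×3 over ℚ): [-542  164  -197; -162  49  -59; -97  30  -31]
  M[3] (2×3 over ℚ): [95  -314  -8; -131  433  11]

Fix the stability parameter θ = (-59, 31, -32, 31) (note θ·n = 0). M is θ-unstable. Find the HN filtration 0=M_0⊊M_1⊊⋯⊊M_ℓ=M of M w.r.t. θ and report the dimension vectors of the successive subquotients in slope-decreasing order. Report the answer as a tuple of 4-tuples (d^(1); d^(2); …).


Interval decomposition of M: I[1,3], I[2,4]^2.
HN type (ℓ=3): μ^(1)=31; μ^(2)=-1/2; μ^(3)=-59

((0, 0, 0, 2); (0, 3, 3, 0); (1, 0, 0, 0))


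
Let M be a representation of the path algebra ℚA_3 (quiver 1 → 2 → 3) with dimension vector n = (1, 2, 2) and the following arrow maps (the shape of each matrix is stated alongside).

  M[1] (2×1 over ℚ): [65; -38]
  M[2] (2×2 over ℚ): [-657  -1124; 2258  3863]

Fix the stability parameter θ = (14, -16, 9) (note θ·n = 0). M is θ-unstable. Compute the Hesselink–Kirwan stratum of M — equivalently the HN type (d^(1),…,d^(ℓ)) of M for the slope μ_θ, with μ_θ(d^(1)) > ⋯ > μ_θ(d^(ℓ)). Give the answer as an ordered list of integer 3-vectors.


Barcode: M ≅ I[1,3], I[2,3]. HN layers by μ_θ (3 steps, strictly decreasing):
  μ^(1)=9; μ^(2)=-1; μ^(3)=-16

((0, 0, 2); (1, 1, 0); (0, 1, 0))


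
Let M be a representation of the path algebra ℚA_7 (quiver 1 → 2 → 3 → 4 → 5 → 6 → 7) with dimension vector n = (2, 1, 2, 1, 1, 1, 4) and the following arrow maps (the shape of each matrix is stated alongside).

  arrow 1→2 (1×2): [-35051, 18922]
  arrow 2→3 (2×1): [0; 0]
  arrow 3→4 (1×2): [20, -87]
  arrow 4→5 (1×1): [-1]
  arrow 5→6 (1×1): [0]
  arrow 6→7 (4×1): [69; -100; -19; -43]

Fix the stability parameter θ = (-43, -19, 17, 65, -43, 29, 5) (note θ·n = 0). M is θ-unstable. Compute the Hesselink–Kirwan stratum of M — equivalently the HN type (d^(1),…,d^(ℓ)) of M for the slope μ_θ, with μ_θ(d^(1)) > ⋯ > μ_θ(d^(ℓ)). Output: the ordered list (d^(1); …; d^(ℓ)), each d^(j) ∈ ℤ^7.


Interval decomposition of M: I[1,1], I[1,2], I[3,3], I[3,5], I[6,7], I[7,7]^3.
HN type (ℓ=5): μ^(1)=17; μ^(2)=13; μ^(3)=5; μ^(4)=-19; μ^(5)=-43

((0, 0, 1, 0, 0, 1, 1); (0, 0, 1, 1, 1, 0, 0); (0, 0, 0, 0, 0, 0, 3); (0, 1, 0, 0, 0, 0, 0); (2, 0, 0, 0, 0, 0, 0))


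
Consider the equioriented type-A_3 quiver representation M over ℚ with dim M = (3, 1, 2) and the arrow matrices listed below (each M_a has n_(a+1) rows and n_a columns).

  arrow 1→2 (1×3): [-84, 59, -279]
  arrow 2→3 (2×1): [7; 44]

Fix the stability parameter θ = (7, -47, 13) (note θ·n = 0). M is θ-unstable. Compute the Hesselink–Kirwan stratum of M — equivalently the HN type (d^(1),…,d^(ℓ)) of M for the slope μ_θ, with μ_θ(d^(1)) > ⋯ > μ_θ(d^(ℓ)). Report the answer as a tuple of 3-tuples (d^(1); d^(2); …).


Barcode: M ≅ I[1,1]^2, I[1,3], I[3,3]. HN layers by μ_θ (3 steps, strictly decreasing):
  μ^(1)=13; μ^(2)=7; μ^(3)=-20

((0, 0, 2); (2, 0, 0); (1, 1, 0))


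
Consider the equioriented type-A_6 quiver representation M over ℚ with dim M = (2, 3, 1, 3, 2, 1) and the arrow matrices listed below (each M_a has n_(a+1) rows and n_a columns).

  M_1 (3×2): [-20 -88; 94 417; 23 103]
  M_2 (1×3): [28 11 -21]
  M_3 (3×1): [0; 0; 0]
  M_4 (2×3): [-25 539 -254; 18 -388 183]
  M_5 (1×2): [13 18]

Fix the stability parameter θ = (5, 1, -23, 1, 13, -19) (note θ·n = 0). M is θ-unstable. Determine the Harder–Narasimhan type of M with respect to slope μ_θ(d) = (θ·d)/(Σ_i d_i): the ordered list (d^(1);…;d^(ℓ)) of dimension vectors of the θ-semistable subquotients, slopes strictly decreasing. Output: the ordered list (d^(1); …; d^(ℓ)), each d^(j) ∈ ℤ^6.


Via rank(M_{q-1}∘⋯∘M_p): M ≅ I[1,2], I[1,3], I[2,2], I[4,4], I[4,5], I[4,6].
μ_θ-semistable layers: μ^(1)=13; μ^(2)=3; μ^(3)=1; μ^(4)=-5/3; μ^(5)=-17/3

((0, 0, 0, 0, 1, 0); (1, 1, 0, 0, 0, 0); (0, 1, 0, 2, 0, 0); (0, 0, 0, 1, 1, 1); (1, 1, 1, 0, 0, 0))
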